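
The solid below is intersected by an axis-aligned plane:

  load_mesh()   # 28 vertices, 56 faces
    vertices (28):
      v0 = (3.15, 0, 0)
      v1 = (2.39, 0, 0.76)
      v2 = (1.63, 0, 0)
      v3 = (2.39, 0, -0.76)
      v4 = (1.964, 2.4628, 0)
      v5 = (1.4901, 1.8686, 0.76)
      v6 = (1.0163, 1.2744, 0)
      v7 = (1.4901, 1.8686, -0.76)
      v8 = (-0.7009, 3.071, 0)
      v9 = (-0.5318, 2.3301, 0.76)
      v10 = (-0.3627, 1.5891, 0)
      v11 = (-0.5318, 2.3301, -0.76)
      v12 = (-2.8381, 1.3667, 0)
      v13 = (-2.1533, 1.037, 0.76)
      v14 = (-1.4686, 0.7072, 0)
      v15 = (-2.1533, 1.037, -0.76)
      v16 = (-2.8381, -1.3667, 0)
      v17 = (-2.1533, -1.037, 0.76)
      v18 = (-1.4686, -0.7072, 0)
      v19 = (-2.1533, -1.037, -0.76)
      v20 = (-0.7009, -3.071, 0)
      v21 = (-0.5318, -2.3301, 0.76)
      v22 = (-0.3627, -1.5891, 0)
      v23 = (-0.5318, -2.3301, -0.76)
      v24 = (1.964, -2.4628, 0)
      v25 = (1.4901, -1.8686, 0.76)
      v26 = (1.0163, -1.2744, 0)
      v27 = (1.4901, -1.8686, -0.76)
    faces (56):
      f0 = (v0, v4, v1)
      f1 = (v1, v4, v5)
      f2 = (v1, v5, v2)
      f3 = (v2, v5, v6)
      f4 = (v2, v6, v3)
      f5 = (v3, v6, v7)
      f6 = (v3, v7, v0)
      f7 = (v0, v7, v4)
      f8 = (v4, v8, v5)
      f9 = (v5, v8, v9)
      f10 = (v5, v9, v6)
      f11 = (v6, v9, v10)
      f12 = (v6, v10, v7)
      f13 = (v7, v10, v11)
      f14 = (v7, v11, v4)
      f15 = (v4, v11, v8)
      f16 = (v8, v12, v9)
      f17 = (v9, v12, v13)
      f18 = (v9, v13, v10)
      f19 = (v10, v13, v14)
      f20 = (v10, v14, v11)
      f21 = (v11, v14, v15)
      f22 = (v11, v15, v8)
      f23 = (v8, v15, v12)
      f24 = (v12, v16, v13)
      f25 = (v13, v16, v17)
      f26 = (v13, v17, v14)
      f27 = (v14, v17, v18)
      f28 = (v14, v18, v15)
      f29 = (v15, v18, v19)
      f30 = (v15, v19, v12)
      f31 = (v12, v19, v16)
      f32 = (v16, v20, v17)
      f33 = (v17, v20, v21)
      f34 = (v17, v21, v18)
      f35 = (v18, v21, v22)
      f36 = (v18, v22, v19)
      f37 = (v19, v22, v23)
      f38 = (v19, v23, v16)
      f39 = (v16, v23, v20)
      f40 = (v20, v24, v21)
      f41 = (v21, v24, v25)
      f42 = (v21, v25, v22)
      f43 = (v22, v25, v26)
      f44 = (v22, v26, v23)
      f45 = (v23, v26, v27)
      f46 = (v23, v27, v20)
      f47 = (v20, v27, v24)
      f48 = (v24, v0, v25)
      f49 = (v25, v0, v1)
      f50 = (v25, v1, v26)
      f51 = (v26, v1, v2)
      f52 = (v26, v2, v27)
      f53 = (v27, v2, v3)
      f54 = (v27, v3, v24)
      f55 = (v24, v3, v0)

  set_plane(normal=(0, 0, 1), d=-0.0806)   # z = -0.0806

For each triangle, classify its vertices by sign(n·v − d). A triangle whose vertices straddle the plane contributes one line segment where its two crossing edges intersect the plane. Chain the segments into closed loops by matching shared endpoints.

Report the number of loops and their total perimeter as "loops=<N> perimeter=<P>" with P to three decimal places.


loops=2 perimeter=29.036

Straddling triangles (28 of 56):
  (v2,v6,v3) [++-] → (1.16198, 1.13925, -0.0806)–(1.7106, 0, -0.0806)  len=1.2645
  (v3,v6,v7) [-+-] → (1.16198, 1.13925, -0.0806)–(1.06655, 1.33742, -0.0806)  len=0.2200
  (v3,v7,v0) [--+] → (2.97396, 0.19817, -0.0806)–(3.0694, 0, -0.0806)  len=0.2200
  (v0,v7,v4) [+-+] → (2.97396, 0.19817, -0.0806)–(1.91374, 2.39978, -0.0806)  len=2.4436
  (v6,v10,v7) [++-] → (-0.166206, 1.61874, -0.0806)–(1.06655, 1.33742, -0.0806)  len=1.2644
  (v7,v10,v11) [-+-] → (-0.166206, 1.61874, -0.0806)–(-0.380634, 1.66768, -0.0806)  len=0.2199
  (v7,v11,v4) [--+] → (1.69931, 2.44873, -0.0806)–(1.91374, 2.39978, -0.0806)  len=0.2199
  (v4,v11,v8) [+-+] → (1.69931, 2.44873, -0.0806)–(-0.682967, 2.99243, -0.0806)  len=2.4435
  (v10,v14,v11) [++-] → (-1.36925, 0.879313, -0.0806)–(-0.380634, 1.66769, -0.0806)  len=1.2645
  (v11,v14,v15) [-+-] → (-1.36925, 0.879313, -0.0806)–(-1.54121, 0.742176, -0.0806)  len=0.2200
  (v11,v15,v8) [--+] → (-0.854931, 2.85529, -0.0806)–(-0.682967, 2.99243, -0.0806)  len=0.2200
  (v8,v15,v12) [+-+] → (-0.854931, 2.85529, -0.0806)–(-2.76548, 1.33173, -0.0806)  len=2.4436
  (v14,v18,v15) [++-] → (-1.54121, -0.522223, -0.0806)–(-1.54121, 0.742176, -0.0806)  len=1.2644
  (v15,v18,v19) [-+-] → (-1.54121, -0.522223, -0.0806)–(-1.54121, -0.742176, -0.0806)  len=0.2200
  (v15,v19,v12) [--+] → (-2.76548, 1.11178, -0.0806)–(-2.76548, 1.33173, -0.0806)  len=0.2200
  (v12,v19,v16) [+-+] → (-2.76548, 1.11178, -0.0806)–(-2.76548, -1.33173, -0.0806)  len=2.4435
  (v18,v22,v19) [++-] → (-0.552598, -1.53055, -0.0806)–(-1.54121, -0.742176, -0.0806)  len=1.2645
  (v19,v22,v23) [-+-] → (-0.552598, -1.53055, -0.0806)–(-0.380634, -1.66768, -0.0806)  len=0.2200
  (v19,v23,v16) [--+] → (-2.59351, -1.46887, -0.0806)–(-2.76548, -1.33173, -0.0806)  len=0.2200
  (v16,v23,v20) [+-+] → (-2.59351, -1.46887, -0.0806)–(-0.682967, -2.99243, -0.0806)  len=2.4436
  (v22,v26,v23) [++-] → (0.85212, -1.38636, -0.0806)–(-0.380634, -1.66769, -0.0806)  len=1.2644
  (v23,v26,v27) [-+-] → (0.85212, -1.38636, -0.0806)–(1.06655, -1.33742, -0.0806)  len=0.2199
  (v23,v27,v20) [--+] → (-0.468539, -2.94348, -0.0806)–(-0.682967, -2.99243, -0.0806)  len=0.2199
  (v20,v27,v24) [+-+] → (-0.468539, -2.94348, -0.0806)–(1.91374, -2.39978, -0.0806)  len=2.4435
  (v26,v2,v27) [++-] → (1.61516, -0.19817, -0.0806)–(1.06655, -1.33742, -0.0806)  len=1.2645
  (v27,v2,v3) [-+-] → (1.61516, -0.19817, -0.0806)–(1.7106, 0, -0.0806)  len=0.2200
  (v27,v3,v24) [--+] → (2.00918, -2.20161, -0.0806)–(1.91374, -2.39978, -0.0806)  len=0.2200
  (v24,v3,v0) [+-+] → (2.00918, -2.20161, -0.0806)–(3.0694, 0, -0.0806)  len=2.4436

Chained into 2 loop(s):
  loop 1: 14 segments, perimeter = 10.3908
  loop 2: 14 segments, perimeter = 18.6447
Total perimeter = 29.036


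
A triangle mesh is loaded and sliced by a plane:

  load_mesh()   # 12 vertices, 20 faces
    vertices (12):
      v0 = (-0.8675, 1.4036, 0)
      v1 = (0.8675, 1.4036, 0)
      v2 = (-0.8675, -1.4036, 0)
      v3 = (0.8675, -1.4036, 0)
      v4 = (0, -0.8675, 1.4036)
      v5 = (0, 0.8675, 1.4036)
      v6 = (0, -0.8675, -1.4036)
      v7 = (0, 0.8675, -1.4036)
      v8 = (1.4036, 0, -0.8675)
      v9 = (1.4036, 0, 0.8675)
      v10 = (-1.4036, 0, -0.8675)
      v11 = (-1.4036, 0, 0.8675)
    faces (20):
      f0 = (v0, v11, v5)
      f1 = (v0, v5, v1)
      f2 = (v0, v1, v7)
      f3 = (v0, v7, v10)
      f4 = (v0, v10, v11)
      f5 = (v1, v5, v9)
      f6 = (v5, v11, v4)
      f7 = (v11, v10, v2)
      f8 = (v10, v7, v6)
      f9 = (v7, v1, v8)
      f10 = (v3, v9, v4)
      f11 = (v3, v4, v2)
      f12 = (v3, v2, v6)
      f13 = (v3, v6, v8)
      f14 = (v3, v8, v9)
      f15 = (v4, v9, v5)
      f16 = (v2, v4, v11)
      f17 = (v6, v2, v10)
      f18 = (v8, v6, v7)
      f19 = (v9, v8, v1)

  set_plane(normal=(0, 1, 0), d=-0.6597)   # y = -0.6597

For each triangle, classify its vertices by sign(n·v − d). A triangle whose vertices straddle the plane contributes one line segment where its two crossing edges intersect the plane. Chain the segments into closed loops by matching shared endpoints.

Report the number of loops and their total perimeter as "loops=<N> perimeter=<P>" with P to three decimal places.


Straddling triangles (10 of 20):
  (v5,v11,v4) [++-] → (-0.336217, -0.6597, 1.27518)–(0, -0.6597, 1.4036)  len=0.3599
  (v11,v10,v2) [++-] → (-1.15163, -0.6597, -0.45977)–(-1.15163, -0.6597, 0.45977)  len=0.9195
  (v10,v7,v6) [++-] → (0, -0.6597, -1.4036)–(-0.336217, -0.6597, -1.27518)  len=0.3599
  (v3,v9,v4) [-+-] → (1.15163, -0.6597, 0.45977)–(0.336217, -0.6597, 1.27518)  len=1.1532
  (v3,v6,v8) [--+] → (0.336217, -0.6597, -1.27518)–(1.15163, -0.6597, -0.45977)  len=1.1532
  (v3,v8,v9) [-++] → (1.15163, -0.6597, -0.45977)–(1.15163, -0.6597, 0.45977)  len=0.9195
  (v4,v9,v5) [-++] → (0.336217, -0.6597, 1.27518)–(0, -0.6597, 1.4036)  len=0.3599
  (v2,v4,v11) [--+] → (-0.336217, -0.6597, 1.27518)–(-1.15163, -0.6597, 0.45977)  len=1.1532
  (v6,v2,v10) [--+] → (-1.15163, -0.6597, -0.45977)–(-0.336217, -0.6597, -1.27518)  len=1.1532
  (v8,v6,v7) [+-+] → (0.336217, -0.6597, -1.27518)–(0, -0.6597, -1.4036)  len=0.3599

Chained into 1 loop(s):
  loop 1: 10 segments, perimeter = 7.8914
Total perimeter = 7.891

loops=1 perimeter=7.891


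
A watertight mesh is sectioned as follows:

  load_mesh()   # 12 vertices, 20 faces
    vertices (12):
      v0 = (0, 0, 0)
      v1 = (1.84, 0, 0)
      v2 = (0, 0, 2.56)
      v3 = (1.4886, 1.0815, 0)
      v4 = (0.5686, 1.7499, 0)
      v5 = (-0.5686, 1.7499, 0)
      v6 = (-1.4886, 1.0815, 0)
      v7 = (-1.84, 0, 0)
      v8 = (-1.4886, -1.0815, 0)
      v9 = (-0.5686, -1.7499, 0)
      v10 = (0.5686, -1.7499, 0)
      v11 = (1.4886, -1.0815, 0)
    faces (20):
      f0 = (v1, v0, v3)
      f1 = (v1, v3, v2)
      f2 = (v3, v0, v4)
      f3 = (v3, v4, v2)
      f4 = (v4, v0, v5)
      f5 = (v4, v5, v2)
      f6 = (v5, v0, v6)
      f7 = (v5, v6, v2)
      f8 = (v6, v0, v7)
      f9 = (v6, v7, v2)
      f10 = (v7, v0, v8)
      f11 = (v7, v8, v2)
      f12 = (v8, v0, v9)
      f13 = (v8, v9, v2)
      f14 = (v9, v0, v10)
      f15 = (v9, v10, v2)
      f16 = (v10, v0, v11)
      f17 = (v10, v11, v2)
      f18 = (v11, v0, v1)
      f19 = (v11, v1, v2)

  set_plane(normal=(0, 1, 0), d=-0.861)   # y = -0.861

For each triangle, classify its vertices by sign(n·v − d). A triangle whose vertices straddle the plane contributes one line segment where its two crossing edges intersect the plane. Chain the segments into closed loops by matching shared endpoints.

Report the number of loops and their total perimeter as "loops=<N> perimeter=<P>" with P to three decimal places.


Straddling triangles (10 of 20):
  (v7,v0,v8) [++-] → (-1.1851, -0.861, 0)–(-1.56024, -0.861, 0)  len=0.3751
  (v7,v8,v2) [+-+] → (-1.56024, -0.861, 0)–(-1.1851, -0.861, 0.521942)  len=0.6428
  (v8,v0,v9) [-+-] → (-1.1851, -0.861, 0)–(-0.279767, -0.861, 0)  len=0.9053
  (v8,v9,v2) [--+] → (-0.279767, -0.861, 1.30041)–(-1.1851, -0.861, 0.521942)  len=1.1940
  (v9,v0,v10) [-+-] → (-0.279767, -0.861, 0)–(0.279767, -0.861, 0)  len=0.5595
  (v9,v10,v2) [--+] → (0.279767, -0.861, 1.30041)–(-0.279767, -0.861, 1.30041)  len=0.5595
  (v10,v0,v11) [-+-] → (0.279767, -0.861, 0)–(1.1851, -0.861, 0)  len=0.9053
  (v10,v11,v2) [--+] → (1.1851, -0.861, 0.521942)–(0.279767, -0.861, 1.30041)  len=1.1940
  (v11,v0,v1) [-++] → (1.1851, -0.861, 0)–(1.56024, -0.861, 0)  len=0.3751
  (v11,v1,v2) [-++] → (1.56024, -0.861, 0)–(1.1851, -0.861, 0.521942)  len=0.6428

Chained into 1 loop(s):
  loop 1: 10 segments, perimeter = 7.3536
Total perimeter = 7.354

loops=1 perimeter=7.354


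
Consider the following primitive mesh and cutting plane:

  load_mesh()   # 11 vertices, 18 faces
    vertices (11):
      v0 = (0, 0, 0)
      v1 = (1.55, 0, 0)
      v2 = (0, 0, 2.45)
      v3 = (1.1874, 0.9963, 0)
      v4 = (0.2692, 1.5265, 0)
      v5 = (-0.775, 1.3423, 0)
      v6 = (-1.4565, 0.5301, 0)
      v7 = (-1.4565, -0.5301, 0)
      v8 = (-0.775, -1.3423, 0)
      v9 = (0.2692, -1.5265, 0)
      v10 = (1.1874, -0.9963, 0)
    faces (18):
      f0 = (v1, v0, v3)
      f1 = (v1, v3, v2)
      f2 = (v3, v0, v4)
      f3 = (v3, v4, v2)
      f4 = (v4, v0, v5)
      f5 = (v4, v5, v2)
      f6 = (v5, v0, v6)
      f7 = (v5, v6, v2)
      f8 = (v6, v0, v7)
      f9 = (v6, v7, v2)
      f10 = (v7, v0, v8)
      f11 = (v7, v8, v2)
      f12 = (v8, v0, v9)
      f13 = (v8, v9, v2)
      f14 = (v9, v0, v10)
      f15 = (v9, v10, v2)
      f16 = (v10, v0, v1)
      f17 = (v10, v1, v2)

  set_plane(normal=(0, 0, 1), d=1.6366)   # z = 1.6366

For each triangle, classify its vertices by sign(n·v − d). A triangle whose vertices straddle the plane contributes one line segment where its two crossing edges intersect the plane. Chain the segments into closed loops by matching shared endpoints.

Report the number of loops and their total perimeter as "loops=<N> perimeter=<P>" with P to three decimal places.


Straddling triangles (9 of 18):
  (v1,v3,v2) [--+] → (0.394217, 0.330772, 1.6366)–(0.5146, 0, 1.6366)  len=0.3520
  (v3,v4,v2) [--+] → (0.0893744, 0.506798, 1.6366)–(0.394217, 0.330772, 1.6366)  len=0.3520
  (v4,v5,v2) [--+] → (-0.2573, 0.445644, 1.6366)–(0.0893744, 0.506798, 1.6366)  len=0.3520
  (v5,v6,v2) [--+] → (-0.483558, 0.175993, 1.6366)–(-0.2573, 0.445644, 1.6366)  len=0.3520
  (v6,v7,v2) [--+] → (-0.483558, -0.175993, 1.6366)–(-0.483558, 0.175993, 1.6366)  len=0.3520
  (v7,v8,v2) [--+] → (-0.2573, -0.445644, 1.6366)–(-0.483558, -0.175993, 1.6366)  len=0.3520
  (v8,v9,v2) [--+] → (0.0893744, -0.506798, 1.6366)–(-0.2573, -0.445644, 1.6366)  len=0.3520
  (v9,v10,v2) [--+] → (0.394217, -0.330772, 1.6366)–(0.0893744, -0.506798, 1.6366)  len=0.3520
  (v10,v1,v2) [--+] → (0.5146, 0, 1.6366)–(0.394217, -0.330772, 1.6366)  len=0.3520

Chained into 1 loop(s):
  loop 1: 9 segments, perimeter = 3.1681
Total perimeter = 3.168

loops=1 perimeter=3.168


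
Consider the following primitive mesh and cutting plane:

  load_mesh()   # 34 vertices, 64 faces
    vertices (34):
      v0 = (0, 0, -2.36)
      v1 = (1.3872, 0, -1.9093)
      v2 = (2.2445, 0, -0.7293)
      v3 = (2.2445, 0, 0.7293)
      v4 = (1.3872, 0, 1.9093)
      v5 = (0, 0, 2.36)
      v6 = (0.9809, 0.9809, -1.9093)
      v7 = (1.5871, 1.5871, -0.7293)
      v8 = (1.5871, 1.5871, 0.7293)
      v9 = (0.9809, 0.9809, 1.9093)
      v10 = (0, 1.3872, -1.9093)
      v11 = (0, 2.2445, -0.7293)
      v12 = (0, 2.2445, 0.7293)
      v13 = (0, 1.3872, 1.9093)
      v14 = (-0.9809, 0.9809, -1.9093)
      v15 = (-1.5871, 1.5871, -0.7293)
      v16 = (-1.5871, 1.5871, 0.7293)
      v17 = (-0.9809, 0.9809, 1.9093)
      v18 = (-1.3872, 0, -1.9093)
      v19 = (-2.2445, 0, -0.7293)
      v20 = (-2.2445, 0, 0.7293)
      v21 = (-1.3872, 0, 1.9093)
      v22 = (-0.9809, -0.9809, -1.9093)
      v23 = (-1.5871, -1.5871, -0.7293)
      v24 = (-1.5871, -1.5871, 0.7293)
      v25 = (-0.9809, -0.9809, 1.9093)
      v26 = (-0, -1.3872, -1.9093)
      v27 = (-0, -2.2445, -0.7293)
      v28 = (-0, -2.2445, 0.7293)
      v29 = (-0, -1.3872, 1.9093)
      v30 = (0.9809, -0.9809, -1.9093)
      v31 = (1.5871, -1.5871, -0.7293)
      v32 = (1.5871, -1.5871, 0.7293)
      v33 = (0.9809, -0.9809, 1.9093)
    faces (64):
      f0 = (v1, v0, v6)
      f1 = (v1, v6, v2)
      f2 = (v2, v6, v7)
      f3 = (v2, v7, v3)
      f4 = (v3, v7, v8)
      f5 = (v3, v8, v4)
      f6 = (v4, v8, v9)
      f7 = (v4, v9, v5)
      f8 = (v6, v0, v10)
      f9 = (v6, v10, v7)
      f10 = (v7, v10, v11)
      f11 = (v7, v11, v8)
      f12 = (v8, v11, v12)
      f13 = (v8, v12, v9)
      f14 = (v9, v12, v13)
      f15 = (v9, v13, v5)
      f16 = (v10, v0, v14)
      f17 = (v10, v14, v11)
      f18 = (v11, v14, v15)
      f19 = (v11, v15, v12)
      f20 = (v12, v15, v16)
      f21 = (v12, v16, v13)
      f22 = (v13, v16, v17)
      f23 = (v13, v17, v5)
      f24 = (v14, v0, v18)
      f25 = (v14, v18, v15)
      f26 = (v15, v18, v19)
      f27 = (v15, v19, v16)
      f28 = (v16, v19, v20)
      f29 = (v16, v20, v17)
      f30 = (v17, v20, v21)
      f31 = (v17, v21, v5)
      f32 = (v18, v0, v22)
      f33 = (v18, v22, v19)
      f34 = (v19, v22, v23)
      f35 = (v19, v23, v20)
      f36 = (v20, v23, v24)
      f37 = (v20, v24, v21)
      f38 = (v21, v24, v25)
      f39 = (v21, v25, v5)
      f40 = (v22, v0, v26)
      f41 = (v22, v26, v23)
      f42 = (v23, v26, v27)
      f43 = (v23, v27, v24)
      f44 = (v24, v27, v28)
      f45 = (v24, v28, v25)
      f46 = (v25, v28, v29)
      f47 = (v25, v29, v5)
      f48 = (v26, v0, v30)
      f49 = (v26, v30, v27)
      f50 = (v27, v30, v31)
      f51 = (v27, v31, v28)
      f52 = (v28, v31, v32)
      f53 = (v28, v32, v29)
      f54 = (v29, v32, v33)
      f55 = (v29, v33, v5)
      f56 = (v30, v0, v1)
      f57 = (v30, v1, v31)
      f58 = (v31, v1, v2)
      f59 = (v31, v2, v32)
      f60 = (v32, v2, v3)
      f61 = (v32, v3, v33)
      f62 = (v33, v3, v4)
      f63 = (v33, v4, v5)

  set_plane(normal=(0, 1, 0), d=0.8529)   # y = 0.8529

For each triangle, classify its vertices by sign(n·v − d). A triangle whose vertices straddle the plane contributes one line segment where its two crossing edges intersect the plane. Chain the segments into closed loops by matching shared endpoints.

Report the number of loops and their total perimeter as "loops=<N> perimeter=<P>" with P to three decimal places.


loops=1 perimeter=12.955

Straddling triangles (20 of 64):
  (v1,v0,v6) [--+] → (0.8529, 0.8529, -1.96811)–(1.03392, 0.8529, -1.9093)  len=0.1903
  (v1,v6,v2) [-+-] → (1.03392, 0.8529, -1.9093)–(1.14579, 0.8529, -1.75532)  len=0.1903
  (v2,v6,v7) [-++] → (1.14579, 0.8529, -1.75532)–(1.89122, 0.8529, -0.7293)  len=1.2682
  (v2,v7,v3) [-+-] → (1.89122, 0.8529, -0.7293)–(1.89122, 0.8529, -0.0545447)  len=0.6748
  (v3,v7,v8) [-++] → (1.89122, 0.8529, -0.0545447)–(1.89122, 0.8529, 0.7293)  len=0.7838
  (v3,v8,v4) [-+-] → (1.89122, 0.8529, 0.7293)–(1.49463, 0.8529, 1.27517)  len=0.6747
  (v4,v8,v9) [-++] → (1.49463, 0.8529, 1.27517)–(1.03392, 0.8529, 1.9093)  len=0.7838
  (v4,v9,v5) [-+-] → (1.03392, 0.8529, 1.9093)–(0.8529, 0.8529, 1.96811)  len=0.1903
  (v6,v0,v10) [+-+] → (0.8529, 0.8529, -1.96811)–(0, 0.8529, -2.08289)  len=0.8606
  (v9,v13,v5) [++-] → (0, 0.8529, 2.08289)–(0.8529, 0.8529, 1.96811)  len=0.8606
  (v10,v0,v14) [+-+] → (0, 0.8529, -2.08289)–(-0.8529, 0.8529, -1.96811)  len=0.8606
  (v13,v17,v5) [++-] → (-0.8529, 0.8529, 1.96811)–(0, 0.8529, 2.08289)  len=0.8606
  (v14,v0,v18) [+--] → (-0.8529, 0.8529, -1.96811)–(-1.03392, 0.8529, -1.9093)  len=0.1903
  (v14,v18,v15) [+-+] → (-1.03392, 0.8529, -1.9093)–(-1.49463, 0.8529, -1.27517)  len=0.7838
  (v15,v18,v19) [+--] → (-1.49463, 0.8529, -1.27517)–(-1.89122, 0.8529, -0.7293)  len=0.6747
  (v15,v19,v16) [+-+] → (-1.89122, 0.8529, -0.7293)–(-1.89122, 0.8529, 0.0545447)  len=0.7838
  (v16,v19,v20) [+--] → (-1.89122, 0.8529, 0.0545447)–(-1.89122, 0.8529, 0.7293)  len=0.6748
  (v16,v20,v17) [+-+] → (-1.89122, 0.8529, 0.7293)–(-1.14579, 0.8529, 1.75532)  len=1.2682
  (v17,v20,v21) [+--] → (-1.14579, 0.8529, 1.75532)–(-1.03392, 0.8529, 1.9093)  len=0.1903
  (v17,v21,v5) [+--] → (-1.03392, 0.8529, 1.9093)–(-0.8529, 0.8529, 1.96811)  len=0.1903

Chained into 1 loop(s):
  loop 1: 20 segments, perimeter = 12.9551
Total perimeter = 12.955


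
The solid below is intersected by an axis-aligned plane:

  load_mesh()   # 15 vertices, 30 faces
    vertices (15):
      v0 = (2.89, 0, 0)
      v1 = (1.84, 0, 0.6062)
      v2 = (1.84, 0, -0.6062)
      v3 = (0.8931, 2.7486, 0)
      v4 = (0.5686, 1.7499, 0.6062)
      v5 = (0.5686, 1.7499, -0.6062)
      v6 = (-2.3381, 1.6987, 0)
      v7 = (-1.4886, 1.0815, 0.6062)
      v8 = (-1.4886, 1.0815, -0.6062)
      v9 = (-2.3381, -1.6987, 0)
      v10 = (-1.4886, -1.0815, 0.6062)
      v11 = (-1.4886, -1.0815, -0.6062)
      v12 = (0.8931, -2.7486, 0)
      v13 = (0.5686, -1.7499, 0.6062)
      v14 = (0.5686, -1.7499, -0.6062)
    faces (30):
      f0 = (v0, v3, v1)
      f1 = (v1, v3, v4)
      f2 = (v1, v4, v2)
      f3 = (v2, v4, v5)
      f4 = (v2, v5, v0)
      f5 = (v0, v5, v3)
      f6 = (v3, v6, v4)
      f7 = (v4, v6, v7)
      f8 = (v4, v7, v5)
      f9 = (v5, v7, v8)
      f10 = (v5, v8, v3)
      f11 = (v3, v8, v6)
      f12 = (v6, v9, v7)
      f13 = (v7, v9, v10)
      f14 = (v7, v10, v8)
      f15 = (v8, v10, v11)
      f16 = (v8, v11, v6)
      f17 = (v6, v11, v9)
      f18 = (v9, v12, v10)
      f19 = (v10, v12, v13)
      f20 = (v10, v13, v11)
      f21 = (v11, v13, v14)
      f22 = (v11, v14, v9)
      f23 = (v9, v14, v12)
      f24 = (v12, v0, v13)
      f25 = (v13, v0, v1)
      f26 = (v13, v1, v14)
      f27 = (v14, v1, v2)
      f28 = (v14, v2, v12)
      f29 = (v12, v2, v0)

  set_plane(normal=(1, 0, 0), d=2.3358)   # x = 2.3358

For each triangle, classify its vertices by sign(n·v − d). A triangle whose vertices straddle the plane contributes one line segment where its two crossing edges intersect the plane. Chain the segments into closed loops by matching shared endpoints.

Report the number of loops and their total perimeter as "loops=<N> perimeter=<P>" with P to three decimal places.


Straddling triangles (6 of 30):
  (v0,v3,v1) [+--] → (2.3358, 0.762819, 0)–(2.3358, 0, 0.319958)  len=0.8272
  (v2,v5,v0) [--+] → (2.3358, 0.417763, -0.144721)–(2.3358, 0, -0.319958)  len=0.4530
  (v0,v5,v3) [+--] → (2.3358, 0.417763, -0.144721)–(2.3358, 0.762819, 0)  len=0.3742
  (v12,v0,v13) [-+-] → (2.3358, -0.762819, 0)–(2.3358, -0.417763, 0.144721)  len=0.3742
  (v13,v0,v1) [-+-] → (2.3358, -0.417763, 0.144721)–(2.3358, 0, 0.319958)  len=0.4530
  (v12,v2,v0) [--+] → (2.3358, 0, -0.319958)–(2.3358, -0.762819, 0)  len=0.8272

Chained into 1 loop(s):
  loop 1: 6 segments, perimeter = 3.3088
Total perimeter = 3.309

loops=1 perimeter=3.309


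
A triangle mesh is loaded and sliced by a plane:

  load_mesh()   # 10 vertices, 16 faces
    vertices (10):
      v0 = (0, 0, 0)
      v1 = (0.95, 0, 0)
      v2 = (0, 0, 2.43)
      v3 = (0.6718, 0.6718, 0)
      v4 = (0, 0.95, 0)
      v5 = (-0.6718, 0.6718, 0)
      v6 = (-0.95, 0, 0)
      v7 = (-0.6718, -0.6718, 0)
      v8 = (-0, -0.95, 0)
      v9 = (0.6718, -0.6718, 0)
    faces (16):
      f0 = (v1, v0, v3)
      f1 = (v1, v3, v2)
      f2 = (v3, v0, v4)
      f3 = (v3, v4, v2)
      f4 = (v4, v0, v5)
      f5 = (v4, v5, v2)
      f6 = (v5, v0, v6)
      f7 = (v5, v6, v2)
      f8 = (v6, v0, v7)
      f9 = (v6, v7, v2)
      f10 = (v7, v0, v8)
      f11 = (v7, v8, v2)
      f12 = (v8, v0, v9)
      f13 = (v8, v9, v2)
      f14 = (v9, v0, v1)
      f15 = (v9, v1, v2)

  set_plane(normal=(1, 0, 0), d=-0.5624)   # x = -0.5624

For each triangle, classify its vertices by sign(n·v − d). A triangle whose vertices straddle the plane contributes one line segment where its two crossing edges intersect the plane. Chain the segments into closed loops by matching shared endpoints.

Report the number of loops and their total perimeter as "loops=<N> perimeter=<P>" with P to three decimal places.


loops=1 perimeter=3.922

Straddling triangles (8 of 16):
  (v4,v0,v5) [++-] → (-0.5624, 0.5624, 0)–(-0.5624, 0.717104, 0)  len=0.1547
  (v4,v5,v2) [+-+] → (-0.5624, 0.717104, 0)–(-0.5624, 0.5624, 0.395716)  len=0.4249
  (v5,v0,v6) [-+-] → (-0.5624, 0.5624, 0)–(-0.5624, 0, 0)  len=0.5624
  (v5,v6,v2) [--+] → (-0.5624, 0, 0.99144)–(-0.5624, 0.5624, 0.395716)  len=0.8193
  (v6,v0,v7) [-+-] → (-0.5624, 0, 0)–(-0.5624, -0.5624, 0)  len=0.5624
  (v6,v7,v2) [--+] → (-0.5624, -0.5624, 0.395716)–(-0.5624, 0, 0.99144)  len=0.8193
  (v7,v0,v8) [-++] → (-0.5624, -0.5624, 0)–(-0.5624, -0.717104, 0)  len=0.1547
  (v7,v8,v2) [-++] → (-0.5624, -0.717104, 0)–(-0.5624, -0.5624, 0.395716)  len=0.4249

Chained into 1 loop(s):
  loop 1: 8 segments, perimeter = 3.9225
Total perimeter = 3.922


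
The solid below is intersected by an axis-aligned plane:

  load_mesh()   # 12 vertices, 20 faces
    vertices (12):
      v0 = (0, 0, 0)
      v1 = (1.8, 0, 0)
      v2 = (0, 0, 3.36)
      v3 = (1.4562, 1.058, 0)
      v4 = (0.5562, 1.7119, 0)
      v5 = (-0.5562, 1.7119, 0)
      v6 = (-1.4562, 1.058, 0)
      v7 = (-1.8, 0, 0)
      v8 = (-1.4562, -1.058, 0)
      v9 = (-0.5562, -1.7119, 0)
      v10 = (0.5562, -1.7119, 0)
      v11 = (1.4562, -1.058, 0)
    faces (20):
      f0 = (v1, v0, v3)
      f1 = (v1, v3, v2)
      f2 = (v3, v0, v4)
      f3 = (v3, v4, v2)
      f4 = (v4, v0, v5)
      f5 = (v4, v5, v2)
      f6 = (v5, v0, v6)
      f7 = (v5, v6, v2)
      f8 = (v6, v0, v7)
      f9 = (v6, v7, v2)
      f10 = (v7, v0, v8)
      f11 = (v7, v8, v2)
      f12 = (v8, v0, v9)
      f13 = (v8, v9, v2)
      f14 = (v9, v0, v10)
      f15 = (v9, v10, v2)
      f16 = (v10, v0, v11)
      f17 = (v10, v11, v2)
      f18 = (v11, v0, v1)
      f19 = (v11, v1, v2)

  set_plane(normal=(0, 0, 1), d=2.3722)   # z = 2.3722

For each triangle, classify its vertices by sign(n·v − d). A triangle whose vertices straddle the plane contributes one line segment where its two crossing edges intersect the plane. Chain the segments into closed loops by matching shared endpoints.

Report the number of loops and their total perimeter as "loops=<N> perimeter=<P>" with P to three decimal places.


loops=1 perimeter=3.270

Straddling triangles (10 of 20):
  (v1,v3,v2) [--+] → (0.428105, 0.311039, 2.3722)–(0.529179, 0, 2.3722)  len=0.3270
  (v3,v4,v2) [--+] → (0.163516, 0.503278, 2.3722)–(0.428105, 0.311039, 2.3722)  len=0.3271
  (v4,v5,v2) [--+] → (-0.163516, 0.503278, 2.3722)–(0.163516, 0.503278, 2.3722)  len=0.3270
  (v5,v6,v2) [--+] → (-0.428105, 0.311039, 2.3722)–(-0.163516, 0.503278, 2.3722)  len=0.3271
  (v6,v7,v2) [--+] → (-0.529179, 0, 2.3722)–(-0.428105, 0.311039, 2.3722)  len=0.3270
  (v7,v8,v2) [--+] → (-0.428105, -0.311039, 2.3722)–(-0.529179, 0, 2.3722)  len=0.3270
  (v8,v9,v2) [--+] → (-0.163516, -0.503278, 2.3722)–(-0.428105, -0.311039, 2.3722)  len=0.3271
  (v9,v10,v2) [--+] → (0.163516, -0.503278, 2.3722)–(-0.163516, -0.503278, 2.3722)  len=0.3270
  (v10,v11,v2) [--+] → (0.428105, -0.311039, 2.3722)–(0.163516, -0.503278, 2.3722)  len=0.3271
  (v11,v1,v2) [--+] → (0.529179, 0, 2.3722)–(0.428105, -0.311039, 2.3722)  len=0.3270

Chained into 1 loop(s):
  loop 1: 10 segments, perimeter = 3.2705
Total perimeter = 3.270


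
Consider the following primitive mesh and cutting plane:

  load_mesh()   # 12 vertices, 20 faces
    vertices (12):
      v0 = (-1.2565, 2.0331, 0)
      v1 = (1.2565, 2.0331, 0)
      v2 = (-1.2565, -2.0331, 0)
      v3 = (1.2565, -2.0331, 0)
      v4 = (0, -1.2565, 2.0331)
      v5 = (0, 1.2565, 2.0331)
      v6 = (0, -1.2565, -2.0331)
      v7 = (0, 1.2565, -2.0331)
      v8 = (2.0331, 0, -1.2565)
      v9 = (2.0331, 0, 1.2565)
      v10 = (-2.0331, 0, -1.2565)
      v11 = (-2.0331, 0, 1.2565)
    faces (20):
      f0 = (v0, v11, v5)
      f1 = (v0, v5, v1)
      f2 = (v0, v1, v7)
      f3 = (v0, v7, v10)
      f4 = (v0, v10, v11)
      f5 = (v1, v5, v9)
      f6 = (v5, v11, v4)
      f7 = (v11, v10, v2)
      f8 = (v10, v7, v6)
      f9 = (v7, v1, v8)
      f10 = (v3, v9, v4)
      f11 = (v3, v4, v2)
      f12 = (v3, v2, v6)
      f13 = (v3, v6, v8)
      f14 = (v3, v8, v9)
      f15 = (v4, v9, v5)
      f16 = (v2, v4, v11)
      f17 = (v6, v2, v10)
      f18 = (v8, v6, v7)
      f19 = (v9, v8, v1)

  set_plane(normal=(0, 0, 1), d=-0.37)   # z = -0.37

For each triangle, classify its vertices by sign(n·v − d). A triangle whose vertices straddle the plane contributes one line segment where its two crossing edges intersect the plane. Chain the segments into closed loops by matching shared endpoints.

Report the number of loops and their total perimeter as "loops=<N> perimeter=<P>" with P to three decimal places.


Straddling triangles (10 of 20):
  (v0,v1,v7) [++-] → (1.02783, 1.89177, -0.37)–(-1.02783, 1.89177, -0.37)  len=2.0557
  (v0,v7,v10) [+--] → (-1.02783, 1.89177, -0.37)–(-1.48518, 1.43442, -0.37)  len=0.6468
  (v0,v10,v11) [+-+] → (-1.48518, 1.43442, -0.37)–(-2.0331, 0, -0.37)  len=1.5355
  (v11,v10,v2) [+-+] → (-2.0331, 0, -0.37)–(-1.48518, -1.43442, -0.37)  len=1.5355
  (v7,v1,v8) [-+-] → (1.02783, 1.89177, -0.37)–(1.48518, 1.43442, -0.37)  len=0.6468
  (v3,v2,v6) [++-] → (-1.02783, -1.89177, -0.37)–(1.02783, -1.89177, -0.37)  len=2.0557
  (v3,v6,v8) [+--] → (1.02783, -1.89177, -0.37)–(1.48518, -1.43442, -0.37)  len=0.6468
  (v3,v8,v9) [+-+] → (1.48518, -1.43442, -0.37)–(2.0331, 0, -0.37)  len=1.5355
  (v6,v2,v10) [-+-] → (-1.02783, -1.89177, -0.37)–(-1.48518, -1.43442, -0.37)  len=0.6468
  (v9,v8,v1) [+-+] → (2.0331, 0, -0.37)–(1.48518, 1.43442, -0.37)  len=1.5355

Chained into 1 loop(s):
  loop 1: 10 segments, perimeter = 12.8405
Total perimeter = 12.841

loops=1 perimeter=12.841


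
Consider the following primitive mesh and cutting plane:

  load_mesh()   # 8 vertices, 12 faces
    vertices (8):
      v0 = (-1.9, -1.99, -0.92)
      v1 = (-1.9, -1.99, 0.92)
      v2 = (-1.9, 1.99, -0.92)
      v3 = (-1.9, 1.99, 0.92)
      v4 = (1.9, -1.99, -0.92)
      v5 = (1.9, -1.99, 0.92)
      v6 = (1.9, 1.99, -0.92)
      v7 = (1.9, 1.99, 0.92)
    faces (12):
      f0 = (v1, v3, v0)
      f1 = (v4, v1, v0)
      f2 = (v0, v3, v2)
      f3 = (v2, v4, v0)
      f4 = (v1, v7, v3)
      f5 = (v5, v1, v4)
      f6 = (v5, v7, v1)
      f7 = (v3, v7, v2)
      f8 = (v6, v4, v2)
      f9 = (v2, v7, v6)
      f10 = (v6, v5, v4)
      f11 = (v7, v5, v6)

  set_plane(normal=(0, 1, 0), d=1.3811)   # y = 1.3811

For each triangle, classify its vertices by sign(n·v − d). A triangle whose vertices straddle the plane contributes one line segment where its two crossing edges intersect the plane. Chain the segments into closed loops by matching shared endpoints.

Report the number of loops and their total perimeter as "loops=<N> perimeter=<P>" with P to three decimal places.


Straddling triangles (8 of 12):
  (v1,v3,v0) [-+-] → (-1.9, 1.3811, 0.92)–(-1.9, 1.3811, 0.638498)  len=0.2815
  (v0,v3,v2) [-++] → (-1.9, 1.3811, 0.638498)–(-1.9, 1.3811, -0.92)  len=1.5585
  (v2,v4,v0) [+--] → (-1.31864, 1.3811, -0.92)–(-1.9, 1.3811, -0.92)  len=0.5814
  (v1,v7,v3) [-++] → (1.31864, 1.3811, 0.92)–(-1.9, 1.3811, 0.92)  len=3.2186
  (v5,v7,v1) [-+-] → (1.9, 1.3811, 0.92)–(1.31864, 1.3811, 0.92)  len=0.5814
  (v6,v4,v2) [+-+] → (1.9, 1.3811, -0.92)–(-1.31864, 1.3811, -0.92)  len=3.2186
  (v6,v5,v4) [+--] → (1.9, 1.3811, -0.638498)–(1.9, 1.3811, -0.92)  len=0.2815
  (v7,v5,v6) [+-+] → (1.9, 1.3811, 0.92)–(1.9, 1.3811, -0.638498)  len=1.5585

Chained into 1 loop(s):
  loop 1: 8 segments, perimeter = 11.2800
Total perimeter = 11.280

loops=1 perimeter=11.280


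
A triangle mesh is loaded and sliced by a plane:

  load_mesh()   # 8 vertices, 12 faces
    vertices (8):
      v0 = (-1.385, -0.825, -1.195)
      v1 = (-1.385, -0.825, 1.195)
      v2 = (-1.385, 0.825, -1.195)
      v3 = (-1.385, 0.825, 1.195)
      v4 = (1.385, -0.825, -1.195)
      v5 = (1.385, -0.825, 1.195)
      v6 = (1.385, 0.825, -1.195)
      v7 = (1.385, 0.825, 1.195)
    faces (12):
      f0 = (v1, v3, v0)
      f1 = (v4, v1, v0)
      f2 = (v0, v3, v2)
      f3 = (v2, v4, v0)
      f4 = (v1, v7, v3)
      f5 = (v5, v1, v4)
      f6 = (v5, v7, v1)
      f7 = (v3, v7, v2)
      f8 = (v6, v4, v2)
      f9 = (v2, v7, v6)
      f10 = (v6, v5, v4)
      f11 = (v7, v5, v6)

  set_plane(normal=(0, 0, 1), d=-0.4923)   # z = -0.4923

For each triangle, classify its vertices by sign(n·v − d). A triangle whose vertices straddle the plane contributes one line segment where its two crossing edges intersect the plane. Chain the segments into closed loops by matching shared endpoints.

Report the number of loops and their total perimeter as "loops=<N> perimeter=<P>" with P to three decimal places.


loops=1 perimeter=8.840

Straddling triangles (8 of 12):
  (v1,v3,v0) [++-] → (-1.385, -0.339872, -0.4923)–(-1.385, -0.825, -0.4923)  len=0.4851
  (v4,v1,v0) [-+-] → (0.570574, -0.825, -0.4923)–(-1.385, -0.825, -0.4923)  len=1.9556
  (v0,v3,v2) [-+-] → (-1.385, -0.339872, -0.4923)–(-1.385, 0.825, -0.4923)  len=1.1649
  (v5,v1,v4) [++-] → (0.570574, -0.825, -0.4923)–(1.385, -0.825, -0.4923)  len=0.8144
  (v3,v7,v2) [++-] → (-0.570574, 0.825, -0.4923)–(-1.385, 0.825, -0.4923)  len=0.8144
  (v2,v7,v6) [-+-] → (-0.570574, 0.825, -0.4923)–(1.385, 0.825, -0.4923)  len=1.9556
  (v6,v5,v4) [-+-] → (1.385, 0.339872, -0.4923)–(1.385, -0.825, -0.4923)  len=1.1649
  (v7,v5,v6) [++-] → (1.385, 0.339872, -0.4923)–(1.385, 0.825, -0.4923)  len=0.4851

Chained into 1 loop(s):
  loop 1: 8 segments, perimeter = 8.8400
Total perimeter = 8.840


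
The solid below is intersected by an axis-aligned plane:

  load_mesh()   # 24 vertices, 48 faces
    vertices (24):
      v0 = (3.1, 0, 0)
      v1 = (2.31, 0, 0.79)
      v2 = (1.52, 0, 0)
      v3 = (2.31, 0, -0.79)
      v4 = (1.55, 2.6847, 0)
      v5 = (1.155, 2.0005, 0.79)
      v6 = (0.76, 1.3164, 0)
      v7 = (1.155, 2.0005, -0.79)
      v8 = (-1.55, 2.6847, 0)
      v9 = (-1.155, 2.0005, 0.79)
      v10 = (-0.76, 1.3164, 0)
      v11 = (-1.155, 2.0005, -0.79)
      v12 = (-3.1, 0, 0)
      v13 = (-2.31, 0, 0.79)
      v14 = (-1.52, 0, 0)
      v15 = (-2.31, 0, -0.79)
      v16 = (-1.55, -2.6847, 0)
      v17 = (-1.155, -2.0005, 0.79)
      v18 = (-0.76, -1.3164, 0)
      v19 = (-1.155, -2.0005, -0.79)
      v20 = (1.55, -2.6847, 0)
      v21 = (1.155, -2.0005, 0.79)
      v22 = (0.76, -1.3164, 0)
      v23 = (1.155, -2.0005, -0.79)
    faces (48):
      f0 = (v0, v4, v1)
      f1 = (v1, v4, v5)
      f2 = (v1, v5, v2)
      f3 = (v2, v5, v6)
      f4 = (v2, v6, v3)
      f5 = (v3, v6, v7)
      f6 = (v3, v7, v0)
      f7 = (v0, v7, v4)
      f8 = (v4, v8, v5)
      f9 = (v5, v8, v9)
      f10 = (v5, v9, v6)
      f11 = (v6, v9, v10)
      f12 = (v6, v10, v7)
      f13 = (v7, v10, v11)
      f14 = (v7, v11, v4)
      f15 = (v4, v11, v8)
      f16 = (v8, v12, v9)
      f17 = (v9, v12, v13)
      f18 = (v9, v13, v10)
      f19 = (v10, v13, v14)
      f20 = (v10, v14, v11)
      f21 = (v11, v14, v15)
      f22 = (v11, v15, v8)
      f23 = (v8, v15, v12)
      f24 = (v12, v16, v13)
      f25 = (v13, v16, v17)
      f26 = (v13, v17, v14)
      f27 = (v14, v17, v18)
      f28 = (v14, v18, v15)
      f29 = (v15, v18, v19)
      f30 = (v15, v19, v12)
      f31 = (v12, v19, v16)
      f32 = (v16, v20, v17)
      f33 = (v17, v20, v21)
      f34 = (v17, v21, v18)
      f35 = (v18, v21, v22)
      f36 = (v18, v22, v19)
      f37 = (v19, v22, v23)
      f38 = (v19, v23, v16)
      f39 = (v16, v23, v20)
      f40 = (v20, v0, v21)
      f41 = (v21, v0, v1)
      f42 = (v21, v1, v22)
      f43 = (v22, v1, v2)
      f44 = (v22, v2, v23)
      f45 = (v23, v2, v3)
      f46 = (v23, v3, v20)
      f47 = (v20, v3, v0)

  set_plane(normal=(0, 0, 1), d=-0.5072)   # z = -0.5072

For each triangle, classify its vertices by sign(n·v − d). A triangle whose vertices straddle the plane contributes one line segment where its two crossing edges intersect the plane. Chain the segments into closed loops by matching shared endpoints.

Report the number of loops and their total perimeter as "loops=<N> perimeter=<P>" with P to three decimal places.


loops=2 perimeter=27.720

Straddling triangles (24 of 48):
  (v2,v6,v3) [++-] → (1.75514, 0.471238, -0.5072)–(2.0272, 0, -0.5072)  len=0.5441
  (v3,v6,v7) [-+-] → (1.75514, 0.471238, -0.5072)–(1.0136, 1.75561, -0.5072)  len=1.4831
  (v3,v7,v0) [--+] → (1.85126, 1.28437, -0.5072)–(2.5928, 0, -0.5072)  len=1.4831
  (v0,v7,v4) [+-+] → (1.85126, 1.28437, -0.5072)–(1.2964, 2.24543, -0.5072)  len=1.1097
  (v6,v10,v7) [++-] → (0.469478, 1.75561, -0.5072)–(1.0136, 1.75561, -0.5072)  len=0.5441
  (v7,v10,v11) [-+-] → (0.469478, 1.75561, -0.5072)–(-1.0136, 1.75561, -0.5072)  len=1.4831
  (v7,v11,v4) [--+] → (-0.186678, 2.24543, -0.5072)–(1.2964, 2.24543, -0.5072)  len=1.4831
  (v4,v11,v8) [+-+] → (-0.186678, 2.24543, -0.5072)–(-1.2964, 2.24543, -0.5072)  len=1.1097
  (v10,v14,v11) [++-] → (-1.28566, 1.28437, -0.5072)–(-1.0136, 1.75561, -0.5072)  len=0.5441
  (v11,v14,v15) [-+-] → (-1.28566, 1.28437, -0.5072)–(-2.0272, 0, -0.5072)  len=1.4831
  (v11,v15,v8) [--+] → (-2.03794, 0.961055, -0.5072)–(-1.2964, 2.24543, -0.5072)  len=1.4831
  (v8,v15,v12) [+-+] → (-2.03794, 0.961055, -0.5072)–(-2.5928, 0, -0.5072)  len=1.1097
  (v14,v18,v15) [++-] → (-1.75514, -0.471238, -0.5072)–(-2.0272, 0, -0.5072)  len=0.5441
  (v15,v18,v19) [-+-] → (-1.75514, -0.471238, -0.5072)–(-1.0136, -1.75561, -0.5072)  len=1.4831
  (v15,v19,v12) [--+] → (-1.85126, -1.28437, -0.5072)–(-2.5928, 0, -0.5072)  len=1.4831
  (v12,v19,v16) [+-+] → (-1.85126, -1.28437, -0.5072)–(-1.2964, -2.24543, -0.5072)  len=1.1097
  (v18,v22,v19) [++-] → (-0.469478, -1.75561, -0.5072)–(-1.0136, -1.75561, -0.5072)  len=0.5441
  (v19,v22,v23) [-+-] → (-0.469478, -1.75561, -0.5072)–(1.0136, -1.75561, -0.5072)  len=1.4831
  (v19,v23,v16) [--+] → (0.186678, -2.24543, -0.5072)–(-1.2964, -2.24543, -0.5072)  len=1.4831
  (v16,v23,v20) [+-+] → (0.186678, -2.24543, -0.5072)–(1.2964, -2.24543, -0.5072)  len=1.1097
  (v22,v2,v23) [++-] → (1.28566, -1.28437, -0.5072)–(1.0136, -1.75561, -0.5072)  len=0.5441
  (v23,v2,v3) [-+-] → (1.28566, -1.28437, -0.5072)–(2.0272, 0, -0.5072)  len=1.4831
  (v23,v3,v20) [--+] → (2.03794, -0.961055, -0.5072)–(1.2964, -2.24543, -0.5072)  len=1.4831
  (v20,v3,v0) [+-+] → (2.03794, -0.961055, -0.5072)–(2.5928, 0, -0.5072)  len=1.1097

Chained into 2 loop(s):
  loop 1: 12 segments, perimeter = 12.1632
  loop 2: 12 segments, perimeter = 15.5568
Total perimeter = 27.720


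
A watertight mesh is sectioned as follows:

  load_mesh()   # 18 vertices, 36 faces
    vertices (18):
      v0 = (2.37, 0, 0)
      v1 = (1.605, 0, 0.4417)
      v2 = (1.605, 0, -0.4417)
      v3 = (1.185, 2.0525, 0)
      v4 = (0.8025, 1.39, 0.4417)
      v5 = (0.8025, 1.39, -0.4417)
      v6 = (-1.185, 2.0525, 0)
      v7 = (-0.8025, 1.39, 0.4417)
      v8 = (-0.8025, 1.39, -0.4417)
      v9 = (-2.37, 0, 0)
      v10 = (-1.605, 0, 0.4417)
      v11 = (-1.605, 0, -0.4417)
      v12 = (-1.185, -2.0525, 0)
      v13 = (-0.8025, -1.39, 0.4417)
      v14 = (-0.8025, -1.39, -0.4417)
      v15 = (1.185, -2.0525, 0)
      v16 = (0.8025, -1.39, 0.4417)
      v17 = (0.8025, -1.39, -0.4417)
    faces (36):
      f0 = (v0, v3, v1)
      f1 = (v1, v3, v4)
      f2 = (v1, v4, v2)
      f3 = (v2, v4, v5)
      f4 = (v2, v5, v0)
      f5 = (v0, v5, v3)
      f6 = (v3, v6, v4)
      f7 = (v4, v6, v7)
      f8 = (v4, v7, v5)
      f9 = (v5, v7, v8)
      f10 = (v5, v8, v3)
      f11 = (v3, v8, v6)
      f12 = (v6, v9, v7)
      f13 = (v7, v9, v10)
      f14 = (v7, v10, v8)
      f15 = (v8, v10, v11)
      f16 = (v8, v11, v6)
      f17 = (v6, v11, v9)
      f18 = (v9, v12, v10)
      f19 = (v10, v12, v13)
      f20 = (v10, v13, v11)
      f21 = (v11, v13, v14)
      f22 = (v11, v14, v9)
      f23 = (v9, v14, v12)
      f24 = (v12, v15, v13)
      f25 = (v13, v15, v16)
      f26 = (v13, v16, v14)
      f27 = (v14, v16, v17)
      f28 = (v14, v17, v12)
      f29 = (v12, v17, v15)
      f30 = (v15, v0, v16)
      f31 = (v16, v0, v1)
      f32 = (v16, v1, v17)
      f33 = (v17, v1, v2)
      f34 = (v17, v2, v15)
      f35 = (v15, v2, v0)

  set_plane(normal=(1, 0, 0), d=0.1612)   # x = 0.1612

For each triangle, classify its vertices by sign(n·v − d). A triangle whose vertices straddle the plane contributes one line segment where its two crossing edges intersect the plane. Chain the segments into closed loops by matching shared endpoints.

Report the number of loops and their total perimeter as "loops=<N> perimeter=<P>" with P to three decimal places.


loops=2 perimeter=4.952

Straddling triangles (12 of 36):
  (v3,v6,v4) [+-+] → (0.1612, 2.0525, 0)–(0.1612, 1.60377, 0.299178)  len=0.5393
  (v4,v6,v7) [+--] → (0.1612, 1.60377, 0.299178)–(0.1612, 1.39, 0.4417)  len=0.2569
  (v4,v7,v5) [+-+] → (0.1612, 1.39, 0.4417)–(0.1612, 1.39, -0.0887253)  len=0.5304
  (v5,v7,v8) [+--] → (0.1612, 1.39, -0.0887253)–(0.1612, 1.39, -0.4417)  len=0.3530
  (v5,v8,v3) [+-+] → (0.1612, 1.39, -0.4417)–(0.1612, 1.71123, -0.227528)  len=0.3861
  (v3,v8,v6) [+--] → (0.1612, 1.71123, -0.227528)–(0.1612, 2.0525, 0)  len=0.4102
  (v12,v15,v13) [-+-] → (0.1612, -2.0525, 0)–(0.1612, -1.71123, 0.227528)  len=0.4102
  (v13,v15,v16) [-++] → (0.1612, -1.71123, 0.227528)–(0.1612, -1.39, 0.4417)  len=0.3861
  (v13,v16,v14) [-+-] → (0.1612, -1.39, 0.4417)–(0.1612, -1.39, 0.0887253)  len=0.3530
  (v14,v16,v17) [-++] → (0.1612, -1.39, 0.0887253)–(0.1612, -1.39, -0.4417)  len=0.5304
  (v14,v17,v12) [-+-] → (0.1612, -1.39, -0.4417)–(0.1612, -1.60377, -0.299178)  len=0.2569
  (v12,v17,v15) [-++] → (0.1612, -1.60377, -0.299178)–(0.1612, -2.0525, 0)  len=0.5393

Chained into 2 loop(s):
  loop 1: 6 segments, perimeter = 2.4759
  loop 2: 6 segments, perimeter = 2.4759
Total perimeter = 4.952


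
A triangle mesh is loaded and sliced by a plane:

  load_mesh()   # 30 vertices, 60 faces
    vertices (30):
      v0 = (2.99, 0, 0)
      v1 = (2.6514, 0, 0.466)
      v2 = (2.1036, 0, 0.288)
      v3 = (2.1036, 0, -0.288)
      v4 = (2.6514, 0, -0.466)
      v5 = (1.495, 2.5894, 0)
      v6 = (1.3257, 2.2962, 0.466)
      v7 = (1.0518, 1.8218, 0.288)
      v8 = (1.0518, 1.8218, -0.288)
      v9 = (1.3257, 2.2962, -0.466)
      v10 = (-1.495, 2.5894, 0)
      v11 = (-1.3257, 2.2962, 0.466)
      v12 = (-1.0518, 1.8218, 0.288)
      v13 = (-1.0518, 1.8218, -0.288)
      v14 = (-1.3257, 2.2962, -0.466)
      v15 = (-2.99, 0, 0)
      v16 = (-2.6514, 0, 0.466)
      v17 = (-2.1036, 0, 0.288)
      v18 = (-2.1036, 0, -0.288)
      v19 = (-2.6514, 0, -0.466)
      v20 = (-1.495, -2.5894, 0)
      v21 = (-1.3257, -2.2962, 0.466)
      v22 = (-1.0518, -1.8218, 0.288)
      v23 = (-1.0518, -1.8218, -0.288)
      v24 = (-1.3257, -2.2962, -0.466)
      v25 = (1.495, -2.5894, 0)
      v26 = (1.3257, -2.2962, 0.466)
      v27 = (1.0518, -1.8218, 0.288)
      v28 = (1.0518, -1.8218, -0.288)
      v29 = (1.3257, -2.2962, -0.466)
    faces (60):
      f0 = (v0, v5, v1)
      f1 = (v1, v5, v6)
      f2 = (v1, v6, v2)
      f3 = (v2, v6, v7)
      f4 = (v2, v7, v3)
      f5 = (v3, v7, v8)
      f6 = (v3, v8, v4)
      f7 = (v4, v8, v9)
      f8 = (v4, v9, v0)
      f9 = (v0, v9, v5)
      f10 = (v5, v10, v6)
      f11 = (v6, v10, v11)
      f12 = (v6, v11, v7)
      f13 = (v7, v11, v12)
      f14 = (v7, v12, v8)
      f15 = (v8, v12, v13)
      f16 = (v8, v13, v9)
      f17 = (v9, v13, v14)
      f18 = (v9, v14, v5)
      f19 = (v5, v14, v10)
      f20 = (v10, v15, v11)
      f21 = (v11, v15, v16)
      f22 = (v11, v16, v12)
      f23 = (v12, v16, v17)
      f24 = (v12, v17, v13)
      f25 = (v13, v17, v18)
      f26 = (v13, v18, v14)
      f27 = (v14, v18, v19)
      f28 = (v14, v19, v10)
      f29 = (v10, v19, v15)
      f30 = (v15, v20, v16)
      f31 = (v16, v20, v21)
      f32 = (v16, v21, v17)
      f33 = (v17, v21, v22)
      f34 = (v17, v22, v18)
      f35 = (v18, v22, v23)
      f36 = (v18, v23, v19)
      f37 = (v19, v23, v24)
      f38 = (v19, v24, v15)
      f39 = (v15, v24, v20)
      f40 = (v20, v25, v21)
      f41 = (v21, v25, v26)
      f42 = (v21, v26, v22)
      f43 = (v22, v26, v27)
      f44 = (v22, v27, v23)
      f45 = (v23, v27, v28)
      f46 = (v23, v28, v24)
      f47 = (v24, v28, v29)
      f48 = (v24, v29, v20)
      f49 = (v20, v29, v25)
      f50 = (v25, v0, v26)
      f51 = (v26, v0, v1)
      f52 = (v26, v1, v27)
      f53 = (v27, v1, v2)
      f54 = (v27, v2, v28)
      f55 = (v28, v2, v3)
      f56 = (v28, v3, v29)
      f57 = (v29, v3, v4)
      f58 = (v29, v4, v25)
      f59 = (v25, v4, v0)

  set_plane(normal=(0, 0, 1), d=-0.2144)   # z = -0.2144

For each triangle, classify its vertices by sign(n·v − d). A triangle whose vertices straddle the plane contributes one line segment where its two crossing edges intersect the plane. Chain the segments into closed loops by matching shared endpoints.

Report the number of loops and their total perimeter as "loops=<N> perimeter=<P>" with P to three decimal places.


Straddling triangles (24 of 60):
  (v2,v7,v3) [++-] → (1.9692, 0.232786, -0.2144)–(2.1036, 0, -0.2144)  len=0.2688
  (v3,v7,v8) [-+-] → (1.9692, 0.232786, -0.2144)–(1.0518, 1.8218, -0.2144)  len=1.8348
  (v4,v9,v0) [--+] → (2.22428, 1.05645, -0.2144)–(2.83421, 0, -0.2144)  len=1.2199
  (v0,v9,v5) [+-+] → (2.22428, 1.05645, -0.2144)–(1.41711, 2.4545, -0.2144)  len=1.6143
  (v7,v12,v8) [++-] → (0.783007, 1.8218, -0.2144)–(1.0518, 1.8218, -0.2144)  len=0.2688
  (v8,v12,v13) [-+-] → (0.783007, 1.8218, -0.2144)–(-1.0518, 1.8218, -0.2144)  len=1.8348
  (v9,v14,v5) [--+] → (0.197236, 2.4545, -0.2144)–(1.41711, 2.4545, -0.2144)  len=1.2199
  (v5,v14,v10) [+-+] → (0.197236, 2.4545, -0.2144)–(-1.41711, 2.4545, -0.2144)  len=1.6143
  (v12,v17,v13) [++-] → (-1.1862, 1.58901, -0.2144)–(-1.0518, 1.8218, -0.2144)  len=0.2688
  (v13,v17,v18) [-+-] → (-1.1862, 1.58901, -0.2144)–(-2.1036, 0, -0.2144)  len=1.8348
  (v14,v19,v10) [--+] → (-2.02704, 1.39805, -0.2144)–(-1.41711, 2.4545, -0.2144)  len=1.2199
  (v10,v19,v15) [+-+] → (-2.02704, 1.39805, -0.2144)–(-2.83421, 0, -0.2144)  len=1.6143
  (v17,v22,v18) [++-] → (-1.9692, -0.232786, -0.2144)–(-2.1036, 0, -0.2144)  len=0.2688
  (v18,v22,v23) [-+-] → (-1.9692, -0.232786, -0.2144)–(-1.0518, -1.8218, -0.2144)  len=1.8348
  (v19,v24,v15) [--+] → (-2.22428, -1.05645, -0.2144)–(-2.83421, 0, -0.2144)  len=1.2199
  (v15,v24,v20) [+-+] → (-2.22428, -1.05645, -0.2144)–(-1.41711, -2.4545, -0.2144)  len=1.6143
  (v22,v27,v23) [++-] → (-0.783007, -1.8218, -0.2144)–(-1.0518, -1.8218, -0.2144)  len=0.2688
  (v23,v27,v28) [-+-] → (-0.783007, -1.8218, -0.2144)–(1.0518, -1.8218, -0.2144)  len=1.8348
  (v24,v29,v20) [--+] → (-0.197236, -2.4545, -0.2144)–(-1.41711, -2.4545, -0.2144)  len=1.2199
  (v20,v29,v25) [+-+] → (-0.197236, -2.4545, -0.2144)–(1.41711, -2.4545, -0.2144)  len=1.6143
  (v27,v2,v28) [++-] → (1.1862, -1.58901, -0.2144)–(1.0518, -1.8218, -0.2144)  len=0.2688
  (v28,v2,v3) [-+-] → (1.1862, -1.58901, -0.2144)–(2.1036, 0, -0.2144)  len=1.8348
  (v29,v4,v25) [--+] → (2.02704, -1.39805, -0.2144)–(1.41711, -2.4545, -0.2144)  len=1.2199
  (v25,v4,v0) [+-+] → (2.02704, -1.39805, -0.2144)–(2.83421, 0, -0.2144)  len=1.6143

Chained into 2 loop(s):
  loop 1: 12 segments, perimeter = 12.6217
  loop 2: 12 segments, perimeter = 17.0053
Total perimeter = 29.627

loops=2 perimeter=29.627
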